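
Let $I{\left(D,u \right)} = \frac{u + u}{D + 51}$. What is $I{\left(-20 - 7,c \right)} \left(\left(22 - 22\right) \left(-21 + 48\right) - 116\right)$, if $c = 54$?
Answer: $-522$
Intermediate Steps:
$I{\left(D,u \right)} = \frac{2 u}{51 + D}$
$I{\left(-20 - 7,c \right)} \left(\left(22 - 22\right) \left(-21 + 48\right) - 116\right) = 2 \cdot 54 \frac{1}{51 - 27} \left(\left(22 - 22\right) \left(-21 + 48\right) - 116\right) = 2 \cdot 54 \frac{1}{51 - 27} \left(0 \cdot 27 - 116\right) = 2 \cdot 54 \frac{1}{51 - 27} \left(0 - 116\right) = 2 \cdot 54 \cdot \frac{1}{24} \left(-116\right) = \frac{9}{2} \left(-116\right) = -522$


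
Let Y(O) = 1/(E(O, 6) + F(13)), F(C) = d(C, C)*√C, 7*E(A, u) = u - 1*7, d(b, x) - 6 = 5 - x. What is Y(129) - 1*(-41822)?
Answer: 106520641/2547 - 98*√13/2547 ≈ 41822.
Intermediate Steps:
d(b, x) = 11 - x (d(b, x) = 6 + (5 - x) = 11 - x)
E(A, u) = -1 + u/7 (E(A, u) = (u - 1*7)/7 = (u - 7)/7 = (-7 + u)/7 = -1 + u/7)
F(C) = √C*(11 - C) (F(C) = (11 - C)*√C = √C*(11 - C))
Y(O) = 1/(-⅐ - 2*√13) (Y(O) = 1/((-1 + (⅐)*6) + √13*(11 - 1*13)) = 1/((-1 + 6/7) + √13*(11 - 13)) = 1/(-⅐ + √13*(-2)) = 1/(-⅐ - 2*√13))
Y(129) - 1*(-41822) = (7/2547 - 98*√13/2547) - 1*(-41822) = (7/2547 - 98*√13/2547) + 41822 = 106520641/2547 - 98*√13/2547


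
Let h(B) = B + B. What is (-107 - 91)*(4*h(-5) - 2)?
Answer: 8316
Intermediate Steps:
h(B) = 2*B
(-107 - 91)*(4*h(-5) - 2) = (-107 - 91)*(4*(2*(-5)) - 2) = -198*(4*(-10) - 2) = -198*(-40 - 2) = -198*(-42) = 8316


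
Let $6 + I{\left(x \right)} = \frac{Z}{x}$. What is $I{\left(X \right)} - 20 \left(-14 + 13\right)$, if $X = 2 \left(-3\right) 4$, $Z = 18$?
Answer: $\frac{53}{4} \approx 13.25$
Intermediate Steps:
$X = -24$ ($X = \left(-6\right) 4 = -24$)
$I{\left(x \right)} = -6 + \frac{18}{x}$
$I{\left(X \right)} - 20 \left(-14 + 13\right) = \left(-6 + \frac{18}{-24}\right) - 20 \left(-14 + 13\right) = \left(-6 + 18 \left(- \frac{1}{24}\right)\right) - 20 \left(-1\right) = \left(-6 - \frac{3}{4}\right) - -20 = - \frac{27}{4} + 20 = \frac{53}{4}$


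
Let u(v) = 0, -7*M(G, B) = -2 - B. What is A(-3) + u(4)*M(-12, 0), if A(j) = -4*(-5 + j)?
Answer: 32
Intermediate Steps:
A(j) = 20 - 4*j
M(G, B) = 2/7 + B/7 (M(G, B) = -(-2 - B)/7 = 2/7 + B/7)
A(-3) + u(4)*M(-12, 0) = (20 - 4*(-3)) + 0*(2/7 + (⅐)*0) = (20 + 12) + 0*(2/7 + 0) = 32 + 0*(2/7) = 32 + 0 = 32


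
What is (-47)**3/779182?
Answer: -103823/779182 ≈ -0.13325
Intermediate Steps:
(-47)**3/779182 = -103823*1/779182 = -103823/779182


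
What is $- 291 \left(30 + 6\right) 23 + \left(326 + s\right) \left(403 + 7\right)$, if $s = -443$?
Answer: $-288918$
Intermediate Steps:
$- 291 \left(30 + 6\right) 23 + \left(326 + s\right) \left(403 + 7\right) = - 291 \left(30 + 6\right) 23 + \left(326 - 443\right) \left(403 + 7\right) = - 291 \cdot 36 \cdot 23 - 47970 = \left(-291\right) 828 - 47970 = -240948 - 47970 = -288918$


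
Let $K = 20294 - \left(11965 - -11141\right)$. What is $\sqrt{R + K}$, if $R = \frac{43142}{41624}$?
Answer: $\frac{3 i \sqrt{279508471}}{946} \approx 53.018 i$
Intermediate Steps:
$R = \frac{1961}{1892}$ ($R = 43142 \cdot \frac{1}{41624} = \frac{1961}{1892} \approx 1.0365$)
$K = -2812$ ($K = 20294 - \left(11965 + 11141\right) = 20294 - 23106 = -2812$)
$\sqrt{R + K} = \sqrt{\frac{1961}{1892} - 2812} = \sqrt{- \frac{5318343}{1892}} = \frac{3 i \sqrt{279508471}}{946}$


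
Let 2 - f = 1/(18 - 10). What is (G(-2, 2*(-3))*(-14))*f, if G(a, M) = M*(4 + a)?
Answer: 315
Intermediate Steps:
f = 15/8 (f = 2 - 1/(18 - 10) = 2 - 1/8 = 2 - 1*⅛ = 2 - ⅛ = 15/8 ≈ 1.8750)
(G(-2, 2*(-3))*(-14))*f = (((2*(-3))*(4 - 2))*(-14))*(15/8) = (-6*2*(-14))*(15/8) = -12*(-14)*(15/8) = 168*(15/8) = 315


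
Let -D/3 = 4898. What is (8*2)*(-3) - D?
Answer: 14646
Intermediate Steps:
D = -14694 (D = -3*4898 = -14694)
(8*2)*(-3) - D = (8*2)*(-3) - 1*(-14694) = 16*(-3) + 14694 = -48 + 14694 = 14646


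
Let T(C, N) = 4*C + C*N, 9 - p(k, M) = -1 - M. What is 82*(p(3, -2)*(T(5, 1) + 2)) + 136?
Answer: 17848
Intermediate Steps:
p(k, M) = 10 + M (p(k, M) = 9 - (-1 - M) = 9 + (1 + M) = 10 + M)
82*(p(3, -2)*(T(5, 1) + 2)) + 136 = 82*((10 - 2)*(5*(4 + 1) + 2)) + 136 = 82*(8*(5*5 + 2)) + 136 = 82*(8*(25 + 2)) + 136 = 82*(8*27) + 136 = 82*216 + 136 = 17712 + 136 = 17848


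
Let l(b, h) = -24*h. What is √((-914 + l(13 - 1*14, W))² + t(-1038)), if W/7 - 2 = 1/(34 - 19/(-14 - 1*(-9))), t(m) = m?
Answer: √127380022/9 ≈ 1254.0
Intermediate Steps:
W = 383/27 (W = 14 + 7/(34 - 19/(-14 - 1*(-9))) = 14 + 7/(34 - 19/(-14 + 9)) = 14 + 7/(34 - 19/(-5)) = 14 + 7/(34 - 19*(-⅕)) = 14 + 7/(34 + 19/5) = 14 + 7/(189/5) = 14 + 7*(5/189) = 14 + 5/27 = 383/27 ≈ 14.185)
√((-914 + l(13 - 1*14, W))² + t(-1038)) = √((-914 - 24*383/27)² - 1038) = √((-914 - 3064/9)² - 1038) = √((-11290/9)² - 1038) = √(127464100/81 - 1038) = √(127380022/81) = √127380022/9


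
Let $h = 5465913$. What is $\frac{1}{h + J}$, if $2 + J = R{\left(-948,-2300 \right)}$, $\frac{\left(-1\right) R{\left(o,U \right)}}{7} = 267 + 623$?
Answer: $\frac{1}{5459681} \approx 1.8316 \cdot 10^{-7}$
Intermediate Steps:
$R{\left(o,U \right)} = -6230$ ($R{\left(o,U \right)} = - 7 \left(267 + 623\right) = \left(-7\right) 890 = -6230$)
$J = -6232$ ($J = -2 - 6230 = -6232$)
$\frac{1}{h + J} = \frac{1}{5465913 - 6232} = \frac{1}{5459681}$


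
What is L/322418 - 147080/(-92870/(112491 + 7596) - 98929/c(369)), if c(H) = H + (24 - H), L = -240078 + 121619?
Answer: 45088205966429681/1277024154776618 ≈ 35.307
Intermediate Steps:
L = -118459
c(H) = 24
L/322418 - 147080/(-92870/(112491 + 7596) - 98929/c(369)) = -118459/322418 - 147080/(-92870/(112491 + 7596) - 98929/24) = -118459*1/322418 - 147080/(-92870/120087 - 98929*1/24) = -118459/322418 - 147080/(-92870*1/120087 - 98929/24) = -118459/322418 - 147080/(-92870/120087 - 98929/24) = -118459/322418 - 147080/(-3960771901/960696) = -118459/322418 - 147080*(-960696/3960771901) = -118459/322418 + 141299167680/3960771901 = 45088205966429681/1277024154776618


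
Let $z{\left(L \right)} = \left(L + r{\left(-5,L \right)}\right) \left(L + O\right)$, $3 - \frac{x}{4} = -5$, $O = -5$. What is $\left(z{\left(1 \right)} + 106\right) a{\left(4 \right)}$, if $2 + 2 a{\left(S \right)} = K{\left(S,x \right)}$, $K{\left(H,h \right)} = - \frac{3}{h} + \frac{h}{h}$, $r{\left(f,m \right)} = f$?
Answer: $- \frac{2135}{32} \approx -66.719$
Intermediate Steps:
$x = 32$ ($x = 12 - -20 = 12 + 20 = 32$)
$z{\left(L \right)} = \left(-5 + L\right)^{2}$ ($z{\left(L \right)} = \left(L - 5\right) \left(L - 5\right) = \left(-5 + L\right) \left(-5 + L\right) = \left(-5 + L\right)^{2}$)
$K{\left(H,h \right)} = 1 - \frac{3}{h}$ ($K{\left(H,h \right)} = - \frac{3}{h} + 1 = 1 - \frac{3}{h}$)
$a{\left(S \right)} = - \frac{35}{64}$ ($a{\left(S \right)} = -1 + \frac{\frac{1}{32} \left(-3 + 32\right)}{2} = -1 + \frac{\frac{1}{32} \cdot 29}{2} = -1 + \frac{1}{2} \cdot \frac{29}{32} = -1 + \frac{29}{64} = - \frac{35}{64}$)
$\left(z{\left(1 \right)} + 106\right) a{\left(4 \right)} = \left(\left(25 + 1^{2} - 10\right) + 106\right) \left(- \frac{35}{64}\right) = \left(\left(25 + 1 - 10\right) + 106\right) \left(- \frac{35}{64}\right) = \left(16 + 106\right) \left(- \frac{35}{64}\right) = 122 \left(- \frac{35}{64}\right) = - \frac{2135}{32}$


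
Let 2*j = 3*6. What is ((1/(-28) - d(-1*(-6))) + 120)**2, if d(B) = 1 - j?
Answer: 12837889/784 ≈ 16375.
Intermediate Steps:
j = 9 (j = (3*6)/2 = (1/2)*18 = 9)
d(B) = -8 (d(B) = 1 - 1*9 = 1 - 9 = -8)
((1/(-28) - d(-1*(-6))) + 120)**2 = ((1/(-28) - 1*(-8)) + 120)**2 = ((-1/28 + 8) + 120)**2 = (223/28 + 120)**2 = (3583/28)**2 = 12837889/784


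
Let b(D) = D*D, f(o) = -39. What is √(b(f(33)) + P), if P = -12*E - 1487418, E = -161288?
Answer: 3*√49951 ≈ 670.49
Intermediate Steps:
b(D) = D²
P = 448038 (P = -12*(-161288) - 1487418 = 1935456 - 1487418 = 448038)
√(b(f(33)) + P) = √((-39)² + 448038) = √(1521 + 448038) = √449559 = 3*√49951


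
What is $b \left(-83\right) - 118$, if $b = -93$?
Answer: $7601$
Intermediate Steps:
$b \left(-83\right) - 118 = \left(-93\right) \left(-83\right) - 118 = 7719 - 118 = 7601$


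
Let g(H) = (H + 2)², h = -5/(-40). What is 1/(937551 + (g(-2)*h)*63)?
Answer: 1/937551 ≈ 1.0666e-6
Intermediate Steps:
h = ⅛ (h = -5*(-1/40) = ⅛ ≈ 0.12500)
g(H) = (2 + H)²
1/(937551 + (g(-2)*h)*63) = 1/(937551 + ((2 - 2)²*(⅛))*63) = 1/(937551 + (0²*(⅛))*63) = 1/(937551 + (0*(⅛))*63) = 1/(937551 + 0*63) = 1/(937551 + 0) = 1/937551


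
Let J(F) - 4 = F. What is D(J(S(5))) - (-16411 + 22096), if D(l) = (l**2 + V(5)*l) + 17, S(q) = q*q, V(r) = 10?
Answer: -4537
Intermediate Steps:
S(q) = q**2
J(F) = 4 + F
D(l) = 17 + l**2 + 10*l (D(l) = (l**2 + 10*l) + 17 = 17 + l**2 + 10*l)
D(J(S(5))) - (-16411 + 22096) = (17 + (4 + 5**2)**2 + 10*(4 + 5**2)) - (-16411 + 22096) = (17 + (4 + 25)**2 + 10*(4 + 25)) - 1*5685 = (17 + 29**2 + 10*29) - 5685 = (17 + 841 + 290) - 5685 = 1148 - 5685 = -4537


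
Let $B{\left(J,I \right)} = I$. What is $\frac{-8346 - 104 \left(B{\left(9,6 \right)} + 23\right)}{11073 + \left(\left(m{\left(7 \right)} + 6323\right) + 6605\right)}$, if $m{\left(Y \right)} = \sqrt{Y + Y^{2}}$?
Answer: $- \frac{272699362}{576047945} + \frac{22724 \sqrt{14}}{576047945} \approx -0.47325$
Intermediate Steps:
$\frac{-8346 - 104 \left(B{\left(9,6 \right)} + 23\right)}{11073 + \left(\left(m{\left(7 \right)} + 6323\right) + 6605\right)} = \frac{-8346 - 104 \left(6 + 23\right)}{11073 + \left(\left(\sqrt{7 \left(1 + 7\right)} + 6323\right) + 6605\right)} = \frac{-8346 - 3016}{11073 + \left(\left(\sqrt{7 \cdot 8} + 6323\right) + 6605\right)} = \frac{-8346 - 3016}{11073 + \left(\left(\sqrt{56} + 6323\right) + 6605\right)} = - \frac{11362}{11073 + \left(\left(2 \sqrt{14} + 6323\right) + 6605\right)} = - \frac{11362}{11073 + \left(\left(6323 + 2 \sqrt{14}\right) + 6605\right)} = - \frac{11362}{11073 + \left(12928 + 2 \sqrt{14}\right)} = - \frac{11362}{24001 + 2 \sqrt{14}}$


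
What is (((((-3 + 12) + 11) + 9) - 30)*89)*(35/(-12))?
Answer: 3115/12 ≈ 259.58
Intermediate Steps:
(((((-3 + 12) + 11) + 9) - 30)*89)*(35/(-12)) = ((((9 + 11) + 9) - 30)*89)*(35*(-1/12)) = (((20 + 9) - 30)*89)*(-35/12) = ((29 - 30)*89)*(-35/12) = -1*89*(-35/12) = -89*(-35/12) = 3115/12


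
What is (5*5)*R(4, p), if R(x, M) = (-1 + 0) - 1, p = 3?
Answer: -50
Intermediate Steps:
R(x, M) = -2 (R(x, M) = -1 - 1 = -2)
(5*5)*R(4, p) = (5*5)*(-2) = 25*(-2) = -50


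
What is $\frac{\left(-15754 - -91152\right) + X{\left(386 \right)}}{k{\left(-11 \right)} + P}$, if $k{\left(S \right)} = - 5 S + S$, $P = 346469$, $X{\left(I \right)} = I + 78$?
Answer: $\frac{75862}{346513} \approx 0.21893$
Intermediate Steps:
$X{\left(I \right)} = 78 + I$
$k{\left(S \right)} = - 4 S$
$\frac{\left(-15754 - -91152\right) + X{\left(386 \right)}}{k{\left(-11 \right)} + P} = \frac{\left(-15754 - -91152\right) + \left(78 + 386\right)}{\left(-4\right) \left(-11\right) + 346469} = \frac{\left(-15754 + 91152\right) + 464}{44 + 346469} = \frac{75398 + 464}{346513} = 75862 \cdot \frac{1}{346513} = \frac{75862}{346513}$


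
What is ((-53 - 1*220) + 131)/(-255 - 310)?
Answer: 142/565 ≈ 0.25133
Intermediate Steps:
((-53 - 1*220) + 131)/(-255 - 310) = ((-53 - 220) + 131)/(-565) = (-273 + 131)*(-1/565) = -142*(-1/565) = 142/565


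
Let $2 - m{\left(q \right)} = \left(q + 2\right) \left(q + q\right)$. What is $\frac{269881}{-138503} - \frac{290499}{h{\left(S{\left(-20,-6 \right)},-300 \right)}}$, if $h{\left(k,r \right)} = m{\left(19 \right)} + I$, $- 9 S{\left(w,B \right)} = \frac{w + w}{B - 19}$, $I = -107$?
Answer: $\frac{310009926}{969521} \approx 319.76$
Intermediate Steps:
$m{\left(q \right)} = 2 - 2 q \left(2 + q\right)$ ($m{\left(q \right)} = 2 - \left(q + 2\right) \left(q + q\right) = 2 - \left(2 + q\right) 2 q = 2 - 2 q \left(2 + q\right)$)
$S{\left(w,B \right)} = - \frac{2 w}{9 \left(-19 + B\right)}$ ($S{\left(w,B \right)} = - \frac{\left(w + w\right) \frac{1}{B - 19}}{9} = - \frac{2 w \frac{1}{-19 + B}}{9} = - \frac{2 w}{9 \left(-19 + B\right)}$)
$h{\left(k,r \right)} = -903$ ($h{\left(k,r \right)} = \left(2 - 76 - 2 \cdot 19^{2}\right) - 107 = \left(2 - 76 - 722\right) - 107 = -796 - 107 = -903$)
$\frac{269881}{-138503} - \frac{290499}{h{\left(S{\left(-20,-6 \right)},-300 \right)}} = \frac{269881}{-138503} - \frac{290499}{-903} = 269881 \left(- \frac{1}{138503}\right) - - \frac{96833}{301} = - \frac{269881}{138503} + \frac{96833}{301} = \frac{310009926}{969521}$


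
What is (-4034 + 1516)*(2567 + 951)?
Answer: -8858324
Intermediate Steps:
(-4034 + 1516)*(2567 + 951) = -2518*3518 = -8858324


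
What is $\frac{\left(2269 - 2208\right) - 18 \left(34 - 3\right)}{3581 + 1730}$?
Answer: $- \frac{497}{5311} \approx -0.093579$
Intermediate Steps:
$\frac{\left(2269 - 2208\right) - 18 \left(34 - 3\right)}{3581 + 1730} = \frac{\left(2269 - 2208\right) - 558}{5311} = \left(61 - 558\right) \frac{1}{5311} = \left(-497\right) \frac{1}{5311} = - \frac{497}{5311}$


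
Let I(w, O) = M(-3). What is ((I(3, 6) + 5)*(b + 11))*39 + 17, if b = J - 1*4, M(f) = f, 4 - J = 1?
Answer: 797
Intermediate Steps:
J = 3 (J = 4 - 1*1 = 4 - 1 = 3)
b = -1 (b = 3 - 1*4 = 3 - 4 = -1)
I(w, O) = -3
((I(3, 6) + 5)*(b + 11))*39 + 17 = ((-3 + 5)*(-1 + 11))*39 + 17 = (2*10)*39 + 17 = 20*39 + 17 = 780 + 17 = 797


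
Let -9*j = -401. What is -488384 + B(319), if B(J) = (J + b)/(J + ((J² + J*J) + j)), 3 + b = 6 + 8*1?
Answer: -89616998551/183497 ≈ -4.8838e+5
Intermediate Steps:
j = 401/9 (j = -⅑*(-401) = 401/9 ≈ 44.556)
b = 11 (b = -3 + (6 + 8*1) = -3 + (6 + 8) = -3 + 14 = 11)
B(J) = (11 + J)/(401/9 + J + 2*J²) (B(J) = (J + 11)/(J + ((J² + J*J) + 401/9)) = (11 + J)/(J + ((J² + J²) + 401/9)) = (11 + J)/(J + (2*J² + 401/9)) = (11 + J)/(J + (401/9 + 2*J²)) = (11 + J)/(401/9 + J + 2*J²))
-488384 + B(319) = -488384 + 9*(11 + 319)/(401 + 9*319 + 18*319²) = -488384 + 9*330/(401 + 2871 + 18*101761) = -488384 + 9*330/(401 + 2871 + 1831698) = -488384 + 9*330/1834970 = -488384 + 9*(1/1834970)*330 = -488384 + 297/183497 = -89616998551/183497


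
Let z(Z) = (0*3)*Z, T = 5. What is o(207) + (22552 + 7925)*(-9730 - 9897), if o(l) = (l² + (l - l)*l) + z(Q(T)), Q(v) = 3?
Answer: -598129230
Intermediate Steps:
z(Z) = 0 (z(Z) = 0*Z = 0)
o(l) = l² (o(l) = (l² + (l - l)*l) + 0 = (l² + 0*l) + 0 = (l² + 0) + 0 = l² + 0 = l²)
o(207) + (22552 + 7925)*(-9730 - 9897) = 207² + (22552 + 7925)*(-9730 - 9897) = 42849 + 30477*(-19627) = 42849 - 598172079 = -598129230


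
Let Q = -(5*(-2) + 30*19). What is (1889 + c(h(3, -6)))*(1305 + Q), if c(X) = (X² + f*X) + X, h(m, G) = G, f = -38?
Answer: 1599515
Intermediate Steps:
Q = -560 (Q = -(-10 + 570) = -1*560 = -560)
c(X) = X² - 37*X (c(X) = (X² - 38*X) + X = X² - 37*X)
(1889 + c(h(3, -6)))*(1305 + Q) = (1889 - 6*(-37 - 6))*(1305 - 560) = (1889 - 6*(-43))*745 = (1889 + 258)*745 = 2147*745 = 1599515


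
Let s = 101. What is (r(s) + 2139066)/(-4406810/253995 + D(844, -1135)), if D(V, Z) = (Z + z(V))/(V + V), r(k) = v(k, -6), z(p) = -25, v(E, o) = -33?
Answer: -22927415584437/193333237 ≈ -1.1859e+5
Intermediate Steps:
r(k) = -33
D(V, Z) = (-25 + Z)/(2*V) (D(V, Z) = (Z - 25)/(V + V) = (-25 + Z)/((2*V)) = (-25 + Z)*(1/(2*V)) = (-25 + Z)/(2*V))
(r(s) + 2139066)/(-4406810/253995 + D(844, -1135)) = (-33 + 2139066)/(-4406810/253995 + (½)*(-25 - 1135)/844) = 2139033/(-4406810*1/253995 + (½)*(1/844)*(-1160)) = 2139033/(-881362/50799 - 145/211) = 2139033/(-193333237/10718589) = 2139033*(-10718589/193333237) = -22927415584437/193333237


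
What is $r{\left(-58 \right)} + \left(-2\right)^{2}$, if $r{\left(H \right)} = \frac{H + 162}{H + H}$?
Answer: $\frac{90}{29} \approx 3.1034$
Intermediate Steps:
$r{\left(H \right)} = \frac{162 + H}{2 H}$
$r{\left(-58 \right)} + \left(-2\right)^{2} = \frac{162 - 58}{2 \left(-58\right)} + \left(-2\right)^{2} = \frac{1}{2} \left(- \frac{1}{58}\right) 104 + 4 = - \frac{26}{29} + 4 = \frac{90}{29}$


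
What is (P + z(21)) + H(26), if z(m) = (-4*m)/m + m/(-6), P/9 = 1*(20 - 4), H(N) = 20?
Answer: 313/2 ≈ 156.50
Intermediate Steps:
P = 144 (P = 9*(1*(20 - 4)) = 9*(1*16) = 9*16 = 144)
z(m) = -4 - m/6 (z(m) = -4 + m*(-⅙) = -4 - m/6)
(P + z(21)) + H(26) = (144 + (-4 - ⅙*21)) + 20 = (144 + (-4 - 7/2)) + 20 = (144 - 15/2) + 20 = 273/2 + 20 = 313/2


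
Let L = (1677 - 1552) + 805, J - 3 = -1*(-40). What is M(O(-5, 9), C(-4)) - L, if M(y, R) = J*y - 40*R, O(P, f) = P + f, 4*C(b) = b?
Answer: -718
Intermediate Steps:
C(b) = b/4
J = 43 (J = 3 - 1*(-40) = 3 + 40 = 43)
M(y, R) = -40*R + 43*y (M(y, R) = 43*y - 40*R = -40*R + 43*y)
L = 930 (L = 125 + 805 = 930)
M(O(-5, 9), C(-4)) - L = (-10*(-4) + 43*(-5 + 9)) - 1*930 = (-40*(-1) + 43*4) - 930 = (40 + 172) - 930 = 212 - 930 = -718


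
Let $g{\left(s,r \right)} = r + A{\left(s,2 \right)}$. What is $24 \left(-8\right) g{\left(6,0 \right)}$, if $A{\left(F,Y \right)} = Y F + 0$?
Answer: $-2304$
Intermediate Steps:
$A{\left(F,Y \right)} = F Y$ ($A{\left(F,Y \right)} = F Y + 0 = F Y$)
$g{\left(s,r \right)} = r + 2 s$ ($g{\left(s,r \right)} = r + s 2 = r + 2 s$)
$24 \left(-8\right) g{\left(6,0 \right)} = 24 \left(-8\right) \left(0 + 2 \cdot 6\right) = - 192 \left(0 + 12\right) = \left(-192\right) 12 = -2304$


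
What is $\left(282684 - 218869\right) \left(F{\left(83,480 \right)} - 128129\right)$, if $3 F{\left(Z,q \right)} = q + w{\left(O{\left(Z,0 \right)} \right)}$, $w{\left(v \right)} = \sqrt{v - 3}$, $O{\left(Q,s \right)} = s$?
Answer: $-8166341735 + \frac{63815 i \sqrt{3}}{3} \approx -8.1663 \cdot 10^{9} + 36844.0 i$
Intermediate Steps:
$w{\left(v \right)} = \sqrt{-3 + v}$
$F{\left(Z,q \right)} = \frac{q}{3} + \frac{i \sqrt{3}}{3}$ ($F{\left(Z,q \right)} = \frac{q + \sqrt{-3 + 0}}{3} = \frac{q + \sqrt{-3}}{3} = \frac{q + i \sqrt{3}}{3} = \frac{q}{3} + \frac{i \sqrt{3}}{3}$)
$\left(282684 - 218869\right) \left(F{\left(83,480 \right)} - 128129\right) = \left(282684 - 218869\right) \left(\left(\frac{1}{3} \cdot 480 + \frac{i \sqrt{3}}{3}\right) - 128129\right) = 63815 \left(\left(160 + \frac{i \sqrt{3}}{3}\right) - 128129\right) = 63815 \left(-127969 + \frac{i \sqrt{3}}{3}\right) = -8166341735 + \frac{63815 i \sqrt{3}}{3}$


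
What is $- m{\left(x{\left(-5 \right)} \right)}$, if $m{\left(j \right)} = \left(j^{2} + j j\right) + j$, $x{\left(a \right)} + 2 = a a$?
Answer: $-1081$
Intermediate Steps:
$x{\left(a \right)} = -2 + a^{2}$ ($x{\left(a \right)} = -2 + a a = -2 + a^{2}$)
$m{\left(j \right)} = j + 2 j^{2}$ ($m{\left(j \right)} = \left(j^{2} + j^{2}\right) + j = 2 j^{2} + j = j + 2 j^{2}$)
$- m{\left(x{\left(-5 \right)} \right)} = - \left(-2 + \left(-5\right)^{2}\right) \left(1 + 2 \left(-2 + \left(-5\right)^{2}\right)\right) = - \left(-2 + 25\right) \left(1 + 2 \left(-2 + 25\right)\right) = - 23 \left(1 + 2 \cdot 23\right) = - 23 \left(1 + 46\right) = - 23 \cdot 47 = \left(-1\right) 1081 = -1081$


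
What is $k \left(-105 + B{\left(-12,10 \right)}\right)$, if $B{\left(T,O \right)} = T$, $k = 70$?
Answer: $-8190$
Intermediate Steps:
$k \left(-105 + B{\left(-12,10 \right)}\right) = 70 \left(-105 - 12\right) = 70 \left(-117\right) = -8190$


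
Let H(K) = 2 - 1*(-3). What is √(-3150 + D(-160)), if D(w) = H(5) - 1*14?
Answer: 9*I*√39 ≈ 56.205*I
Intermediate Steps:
H(K) = 5 (H(K) = 2 + 3 = 5)
D(w) = -9 (D(w) = 5 - 1*14 = 5 - 14 = -9)
√(-3150 + D(-160)) = √(-3150 - 9) = √(-3159) = 9*I*√39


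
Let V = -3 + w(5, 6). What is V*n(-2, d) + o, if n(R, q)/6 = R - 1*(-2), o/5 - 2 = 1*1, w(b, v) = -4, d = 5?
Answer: 15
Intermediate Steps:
o = 15 (o = 10 + 5*(1*1) = 10 + 5*1 = 10 + 5 = 15)
V = -7 (V = -3 - 4 = -7)
n(R, q) = 12 + 6*R (n(R, q) = 6*(R - 1*(-2)) = 6*(R + 2) = 6*(2 + R) = 12 + 6*R)
V*n(-2, d) + o = -7*(12 + 6*(-2)) + 15 = -7*(12 - 12) + 15 = -7*0 + 15 = 0 + 15 = 15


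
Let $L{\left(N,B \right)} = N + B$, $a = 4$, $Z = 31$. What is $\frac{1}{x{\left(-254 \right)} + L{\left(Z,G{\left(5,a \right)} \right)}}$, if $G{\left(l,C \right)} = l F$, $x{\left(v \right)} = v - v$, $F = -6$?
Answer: $1$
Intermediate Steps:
$x{\left(v \right)} = 0$
$G{\left(l,C \right)} = - 6 l$ ($G{\left(l,C \right)} = l \left(-6\right) = - 6 l$)
$L{\left(N,B \right)} = B + N$
$\frac{1}{x{\left(-254 \right)} + L{\left(Z,G{\left(5,a \right)} \right)}} = \frac{1}{0 + \left(\left(-6\right) 5 + 31\right)} = \frac{1}{0 + \left(-30 + 31\right)} = \frac{1}{0 + 1} = 1^{-1} = 1$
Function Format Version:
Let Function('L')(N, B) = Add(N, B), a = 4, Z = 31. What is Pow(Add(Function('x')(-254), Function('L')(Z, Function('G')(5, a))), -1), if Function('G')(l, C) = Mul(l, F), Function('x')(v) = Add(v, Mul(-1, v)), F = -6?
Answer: 1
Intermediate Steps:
Function('x')(v) = 0
Function('G')(l, C) = Mul(-6, l) (Function('G')(l, C) = Mul(l, -6) = Mul(-6, l))
Function('L')(N, B) = Add(B, N)
Pow(Add(Function('x')(-254), Function('L')(Z, Function('G')(5, a))), -1) = Pow(Add(0, Add(Mul(-6, 5), 31)), -1) = Pow(Add(0, Add(-30, 31)), -1) = Pow(Add(0, 1), -1) = Pow(1, -1) = 1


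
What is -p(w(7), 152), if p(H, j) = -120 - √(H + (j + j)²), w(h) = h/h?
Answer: 120 + √92417 ≈ 424.00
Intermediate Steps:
w(h) = 1
p(H, j) = -120 - √(H + 4*j²) (p(H, j) = -120 - √(H + (2*j)²) = -120 - √(H + 4*j²))
-p(w(7), 152) = -(-120 - √(1 + 4*152²)) = -(-120 - √(1 + 4*23104)) = -(-120 - √(1 + 92416)) = -(-120 - √92417) = 120 + √92417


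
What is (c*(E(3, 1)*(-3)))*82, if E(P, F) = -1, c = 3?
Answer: 738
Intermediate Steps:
(c*(E(3, 1)*(-3)))*82 = (3*(-1*(-3)))*82 = (3*3)*82 = 9*82 = 738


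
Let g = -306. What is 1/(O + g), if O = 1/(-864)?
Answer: -864/264385 ≈ -0.0032680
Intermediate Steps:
O = -1/864 ≈ -0.0011574
1/(O + g) = 1/(-1/864 - 306) = 1/(-264385/864) = -864/264385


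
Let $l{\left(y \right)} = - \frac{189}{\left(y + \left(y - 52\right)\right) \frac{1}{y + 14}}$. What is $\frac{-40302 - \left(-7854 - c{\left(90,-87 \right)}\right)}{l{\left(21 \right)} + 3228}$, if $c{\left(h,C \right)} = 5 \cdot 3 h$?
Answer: $- \frac{20732}{2593} \approx -7.9954$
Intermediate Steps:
$c{\left(h,C \right)} = 15 h$
$l{\left(y \right)} = - \frac{189 \left(14 + y\right)}{-52 + 2 y}$ ($l{\left(y \right)} = - \frac{189}{\left(y + \left(y - 52\right)\right) \frac{1}{14 + y}} = - \frac{189}{\left(y + \left(-52 + y\right)\right) \frac{1}{14 + y}} = - \frac{189}{\left(-52 + 2 y\right) \frac{1}{14 + y}} = - \frac{189}{\frac{1}{14 + y} \left(-52 + 2 y\right)} = - 189 \frac{14 + y}{-52 + 2 y} = - \frac{189 \left(14 + y\right)}{-52 + 2 y}$)
$\frac{-40302 - \left(-7854 - c{\left(90,-87 \right)}\right)}{l{\left(21 \right)} + 3228} = \frac{-40302 + \left(\left(15 \cdot 90 + 10843\right) - 2989\right)}{\frac{189 \left(-14 - 21\right)}{2 \left(-26 + 21\right)} + 3228} = \frac{-40302 + \left(\left(1350 + 10843\right) - 2989\right)}{\frac{189 \left(-14 - 21\right)}{2 \left(-5\right)} + 3228} = \frac{-40302 + \left(12193 - 2989\right)}{\frac{189}{2} \left(- \frac{1}{5}\right) \left(-35\right) + 3228} = \frac{-40302 + 9204}{\frac{1323}{2} + 3228} = - \frac{31098}{\frac{7779}{2}} = \left(-31098\right) \frac{2}{7779} = - \frac{20732}{2593}$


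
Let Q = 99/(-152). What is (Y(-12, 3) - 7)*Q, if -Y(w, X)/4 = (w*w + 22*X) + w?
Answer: 79101/152 ≈ 520.40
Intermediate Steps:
Q = -99/152 (Q = 99*(-1/152) = -99/152 ≈ -0.65132)
Y(w, X) = -88*X - 4*w - 4*w² (Y(w, X) = -4*((w*w + 22*X) + w) = -4*((w² + 22*X) + w) = -4*(w + w² + 22*X) = -88*X - 4*w - 4*w²)
(Y(-12, 3) - 7)*Q = ((-88*3 - 4*(-12) - 4*(-12)²) - 7)*(-99/152) = ((-264 + 48 - 4*144) - 7)*(-99/152) = ((-264 + 48 - 576) - 7)*(-99/152) = (-792 - 7)*(-99/152) = -799*(-99/152) = 79101/152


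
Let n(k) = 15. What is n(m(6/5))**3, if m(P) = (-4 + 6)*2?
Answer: 3375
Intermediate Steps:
m(P) = 4 (m(P) = 2*2 = 4)
n(m(6/5))**3 = 15**3 = 3375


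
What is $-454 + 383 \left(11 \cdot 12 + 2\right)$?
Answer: $50868$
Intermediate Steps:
$-454 + 383 \left(11 \cdot 12 + 2\right) = -454 + 383 \left(132 + 2\right) = -454 + 383 \cdot 134 = -454 + 51322 = 50868$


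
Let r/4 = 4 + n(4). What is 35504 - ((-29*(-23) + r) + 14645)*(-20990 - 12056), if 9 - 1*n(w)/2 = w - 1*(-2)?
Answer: 507357696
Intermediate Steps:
n(w) = 14 - 2*w (n(w) = 18 - 2*(w - 1*(-2)) = 18 - 2*(w + 2) = 18 - 2*(2 + w) = 18 + (-4 - 2*w) = 14 - 2*w)
r = 40 (r = 4*(4 + (14 - 2*4)) = 4*(4 + (14 - 8)) = 4*(4 + 6) = 4*10 = 40)
35504 - ((-29*(-23) + r) + 14645)*(-20990 - 12056) = 35504 - ((-29*(-23) + 40) + 14645)*(-20990 - 12056) = 35504 - ((667 + 40) + 14645)*(-33046) = 35504 - (707 + 14645)*(-33046) = 35504 - 15352*(-33046) = 35504 - 1*(-507322192) = 35504 + 507322192 = 507357696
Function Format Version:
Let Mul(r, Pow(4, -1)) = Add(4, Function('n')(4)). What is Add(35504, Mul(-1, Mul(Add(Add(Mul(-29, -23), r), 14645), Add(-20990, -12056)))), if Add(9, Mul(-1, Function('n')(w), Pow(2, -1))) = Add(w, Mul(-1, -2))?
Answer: 507357696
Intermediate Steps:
Function('n')(w) = Add(14, Mul(-2, w)) (Function('n')(w) = Add(18, Mul(-2, Add(w, Mul(-1, -2)))) = Add(18, Mul(-2, Add(w, 2))) = Add(18, Mul(-2, Add(2, w))) = Add(18, Add(-4, Mul(-2, w))) = Add(14, Mul(-2, w)))
r = 40 (r = Mul(4, Add(4, Add(14, Mul(-2, 4)))) = Mul(4, Add(4, Add(14, -8))) = Mul(4, Add(4, 6)) = Mul(4, 10) = 40)
Add(35504, Mul(-1, Mul(Add(Add(Mul(-29, -23), r), 14645), Add(-20990, -12056)))) = Add(35504, Mul(-1, Mul(Add(Add(Mul(-29, -23), 40), 14645), Add(-20990, -12056)))) = Add(35504, Mul(-1, Mul(Add(Add(667, 40), 14645), -33046))) = Add(35504, Mul(-1, Mul(Add(707, 14645), -33046))) = Add(35504, Mul(-1, Mul(15352, -33046))) = Add(35504, Mul(-1, -507322192)) = Add(35504, 507322192) = 507357696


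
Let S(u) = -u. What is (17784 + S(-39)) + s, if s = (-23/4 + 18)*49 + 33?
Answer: 73825/4 ≈ 18456.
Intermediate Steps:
s = 2533/4 (s = (-23*¼ + 18)*49 + 33 = (-23/4 + 18)*49 + 33 = (49/4)*49 + 33 = 2401/4 + 33 = 2533/4 ≈ 633.25)
(17784 + S(-39)) + s = (17784 - 1*(-39)) + 2533/4 = (17784 + 39) + 2533/4 = 17823 + 2533/4 = 73825/4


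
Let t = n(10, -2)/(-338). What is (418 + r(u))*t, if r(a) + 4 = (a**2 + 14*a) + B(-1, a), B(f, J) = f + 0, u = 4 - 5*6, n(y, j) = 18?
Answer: -6525/169 ≈ -38.609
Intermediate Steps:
u = -26 (u = 4 - 30 = -26)
B(f, J) = f
r(a) = -5 + a**2 + 14*a (r(a) = -4 + ((a**2 + 14*a) - 1) = -4 + (-1 + a**2 + 14*a) = -5 + a**2 + 14*a)
t = -9/169 (t = 18/(-338) = 18*(-1/338) = -9/169 ≈ -0.053254)
(418 + r(u))*t = (418 + (-5 + (-26)**2 + 14*(-26)))*(-9/169) = (418 + (-5 + 676 - 364))*(-9/169) = (418 + 307)*(-9/169) = 725*(-9/169) = -6525/169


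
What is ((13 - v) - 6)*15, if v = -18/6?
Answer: 150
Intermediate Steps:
v = -3 (v = -18*⅙ = -3)
((13 - v) - 6)*15 = ((13 - 1*(-3)) - 6)*15 = ((13 + 3) - 6)*15 = (16 - 6)*15 = 10*15 = 150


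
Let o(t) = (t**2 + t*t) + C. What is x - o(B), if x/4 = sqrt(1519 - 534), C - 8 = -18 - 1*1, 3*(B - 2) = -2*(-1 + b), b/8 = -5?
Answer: -15389/9 + 4*sqrt(985) ≈ -1584.3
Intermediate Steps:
b = -40 (b = 8*(-5) = -40)
B = 88/3 (B = 2 + (-2*(-1 - 40))/3 = 2 + (-2*(-41))/3 = 2 + (1/3)*82 = 2 + 82/3 = 88/3 ≈ 29.333)
C = -11 (C = 8 + (-18 - 1*1) = 8 + (-18 - 1) = 8 - 19 = -11)
o(t) = -11 + 2*t**2 (o(t) = (t**2 + t*t) - 11 = (t**2 + t**2) - 11 = 2*t**2 - 11 = -11 + 2*t**2)
x = 4*sqrt(985) (x = 4*sqrt(1519 - 534) = 4*sqrt(985) ≈ 125.54)
x - o(B) = 4*sqrt(985) - (-11 + 2*(88/3)**2) = 4*sqrt(985) - (-11 + 2*(7744/9)) = 4*sqrt(985) - (-11 + 15488/9) = 4*sqrt(985) - 1*15389/9 = 4*sqrt(985) - 15389/9 = -15389/9 + 4*sqrt(985)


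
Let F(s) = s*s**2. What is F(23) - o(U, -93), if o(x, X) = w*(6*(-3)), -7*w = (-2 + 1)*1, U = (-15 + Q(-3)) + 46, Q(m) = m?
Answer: 85187/7 ≈ 12170.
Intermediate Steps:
F(s) = s**3
U = 28 (U = (-15 - 3) + 46 = -18 + 46 = 28)
w = 1/7 (w = -(-2 + 1)/7 = -(-1)/7 = -1/7*(-1) = 1/7 ≈ 0.14286)
o(x, X) = -18/7 (o(x, X) = (6*(-3))/7 = (1/7)*(-18) = -18/7)
F(23) - o(U, -93) = 23**3 - 1*(-18/7) = 12167 + 18/7 = 85187/7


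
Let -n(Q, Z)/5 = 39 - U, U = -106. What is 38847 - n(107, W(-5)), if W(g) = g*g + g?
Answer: 39572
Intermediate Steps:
W(g) = g + g² (W(g) = g² + g = g + g²)
n(Q, Z) = -725 (n(Q, Z) = -5*(39 - 1*(-106)) = -5*(39 + 106) = -5*145 = -725)
38847 - n(107, W(-5)) = 38847 - 1*(-725) = 38847 + 725 = 39572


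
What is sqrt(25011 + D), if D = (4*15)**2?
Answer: 51*sqrt(11) ≈ 169.15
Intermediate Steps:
D = 3600 (D = 60**2 = 3600)
sqrt(25011 + D) = sqrt(25011 + 3600) = sqrt(28611) = 51*sqrt(11)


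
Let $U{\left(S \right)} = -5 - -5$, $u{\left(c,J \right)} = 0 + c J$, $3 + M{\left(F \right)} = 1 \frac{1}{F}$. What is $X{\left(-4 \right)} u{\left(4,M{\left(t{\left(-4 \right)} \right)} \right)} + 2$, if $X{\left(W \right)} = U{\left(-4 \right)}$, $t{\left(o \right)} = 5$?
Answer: $2$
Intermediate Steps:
$M{\left(F \right)} = -3 + \frac{1}{F}$ ($M{\left(F \right)} = -3 + 1 \frac{1}{F} = -3 + \frac{1}{F}$)
$u{\left(c,J \right)} = J c$ ($u{\left(c,J \right)} = 0 + J c = J c$)
$U{\left(S \right)} = 0$ ($U{\left(S \right)} = -5 + 5 = 0$)
$X{\left(W \right)} = 0$
$X{\left(-4 \right)} u{\left(4,M{\left(t{\left(-4 \right)} \right)} \right)} + 2 = 0 \left(-3 + \frac{1}{5}\right) 4 + 2 = 0 \left(\left(- \frac{14}{5}\right) 4\right) + 2 = 0 \left(- \frac{56}{5}\right) + 2 = 0 + 2 = 2$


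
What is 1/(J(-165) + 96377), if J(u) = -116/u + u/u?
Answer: 165/15902486 ≈ 1.0376e-5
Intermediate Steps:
J(u) = 1 - 116/u (J(u) = -116/u + 1 = 1 - 116/u)
1/(J(-165) + 96377) = 1/((-116 - 165)/(-165) + 96377) = 1/(-1/165*(-281) + 96377) = 1/(281/165 + 96377) = 1/(15902486/165) = 165/15902486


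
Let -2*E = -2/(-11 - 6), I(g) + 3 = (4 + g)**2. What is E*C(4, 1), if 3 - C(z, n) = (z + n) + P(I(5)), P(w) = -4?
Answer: -2/17 ≈ -0.11765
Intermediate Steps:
I(g) = -3 + (4 + g)**2
C(z, n) = 7 - n - z (C(z, n) = 3 - ((z + n) - 4) = 3 - ((n + z) - 4) = 3 - (-4 + n + z) = 3 + (4 - n - z) = 7 - n - z)
E = -1/17 (E = -(-2)/(2*(-11 - 6)) = -(-2)/(2*(-17)) = -(-1)*(-2)/34 = -1/2*2/17 = -1/17 ≈ -0.058824)
E*C(4, 1) = -(7 - 1*1 - 1*4)/17 = -(7 - 1 - 4)/17 = -1/17*2 = -2/17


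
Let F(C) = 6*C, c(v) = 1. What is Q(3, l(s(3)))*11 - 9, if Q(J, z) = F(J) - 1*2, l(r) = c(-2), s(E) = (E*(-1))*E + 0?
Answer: 167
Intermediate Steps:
s(E) = -E² (s(E) = (-E)*E + 0 = -E² + 0 = -E²)
l(r) = 1
Q(J, z) = -2 + 6*J (Q(J, z) = 6*J - 1*2 = 6*J - 2 = -2 + 6*J)
Q(3, l(s(3)))*11 - 9 = (-2 + 6*3)*11 - 9 = (-2 + 18)*11 - 9 = 16*11 - 9 = 176 - 9 = 167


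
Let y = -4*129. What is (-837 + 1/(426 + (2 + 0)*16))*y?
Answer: 98903010/229 ≈ 4.3189e+5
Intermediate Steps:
y = -516
(-837 + 1/(426 + (2 + 0)*16))*y = (-837 + 1/(426 + (2 + 0)*16))*(-516) = (-837 + 1/(426 + 2*16))*(-516) = (-837 + 1/(426 + 32))*(-516) = (-837 + 1/458)*(-516) = -383345/458*(-516) = 98903010/229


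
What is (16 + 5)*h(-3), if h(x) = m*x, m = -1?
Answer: 63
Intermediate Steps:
h(x) = -x
(16 + 5)*h(-3) = (16 + 5)*(-1*(-3)) = 21*3 = 63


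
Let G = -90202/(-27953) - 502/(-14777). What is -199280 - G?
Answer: -82316238881040/413061481 ≈ -1.9928e+5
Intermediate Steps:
G = 1346947360/413061481 (G = -90202*(-1/27953) - 502*(-1/14777) = 90202/27953 + 502/14777 = 1346947360/413061481 ≈ 3.2609)
-199280 - G = -199280 - 1*1346947360/413061481 = -199280 - 1346947360/413061481 = -82316238881040/413061481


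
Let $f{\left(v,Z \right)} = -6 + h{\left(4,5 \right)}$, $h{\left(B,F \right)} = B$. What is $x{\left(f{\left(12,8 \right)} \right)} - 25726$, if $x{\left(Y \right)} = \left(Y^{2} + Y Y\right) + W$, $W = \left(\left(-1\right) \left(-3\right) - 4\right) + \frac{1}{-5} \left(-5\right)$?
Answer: $-25718$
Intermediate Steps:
$f{\left(v,Z \right)} = -2$ ($f{\left(v,Z \right)} = -6 + 4 = -2$)
$W = 0$ ($W = \left(3 - 4\right) - -1 = -1 + 1 = 0$)
$x{\left(Y \right)} = 2 Y^{2}$ ($x{\left(Y \right)} = \left(Y^{2} + Y Y\right) + 0 = \left(Y^{2} + Y^{2}\right) + 0 = 2 Y^{2} + 0 = 2 Y^{2}$)
$x{\left(f{\left(12,8 \right)} \right)} - 25726 = 2 \left(-2\right)^{2} - 25726 = 2 \cdot 4 - 25726 = 8 - 25726 = -25718$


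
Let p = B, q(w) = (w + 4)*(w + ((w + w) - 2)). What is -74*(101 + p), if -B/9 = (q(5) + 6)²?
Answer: 10068440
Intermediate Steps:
q(w) = (-2 + 3*w)*(4 + w) (q(w) = (4 + w)*(w + (2*w - 2)) = (4 + w)*(w + (-2 + 2*w)) = (4 + w)*(-2 + 3*w) = (-2 + 3*w)*(4 + w))
B = -136161 (B = -9*((-8 + 3*5² + 10*5) + 6)² = -9*((-8 + 3*25 + 50) + 6)² = -9*((-8 + 75 + 50) + 6)² = -9*(117 + 6)² = -9*123² = -9*15129 = -136161)
p = -136161
-74*(101 + p) = -74*(101 - 136161) = -74*(-136060) = 10068440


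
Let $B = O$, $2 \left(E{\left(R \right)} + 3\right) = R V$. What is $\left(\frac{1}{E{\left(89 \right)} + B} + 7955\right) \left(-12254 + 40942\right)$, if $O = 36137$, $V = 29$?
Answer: $\frac{17081517888336}{74849} \approx 2.2821 \cdot 10^{8}$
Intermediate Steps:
$E{\left(R \right)} = -3 + \frac{29 R}{2}$ ($E{\left(R \right)} = -3 + \frac{R 29}{2} = -3 + \frac{29 R}{2}$)
$B = 36137$
$\left(\frac{1}{E{\left(89 \right)} + B} + 7955\right) \left(-12254 + 40942\right) = \left(\frac{1}{\left(-3 + \frac{29}{2} \cdot 89\right) + 36137} + 7955\right) \left(-12254 + 40942\right) = \left(\frac{1}{\left(-3 + \frac{2581}{2}\right) + 36137} + 7955\right) 28688 = \left(\frac{1}{\frac{2575}{2} + 36137} + 7955\right) 28688 = \left(\frac{1}{\frac{74849}{2}} + 7955\right) 28688 = \left(\frac{2}{74849} + 7955\right) 28688 = \frac{595423797}{74849} \cdot 28688 = \frac{17081517888336}{74849}$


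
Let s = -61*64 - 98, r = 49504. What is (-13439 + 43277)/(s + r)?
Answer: 14919/22751 ≈ 0.65575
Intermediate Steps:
s = -4002 (s = -3904 - 98 = -4002)
(-13439 + 43277)/(s + r) = (-13439 + 43277)/(-4002 + 49504) = 29838/45502 = 29838*(1/45502) = 14919/22751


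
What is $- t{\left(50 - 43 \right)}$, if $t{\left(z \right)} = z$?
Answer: $-7$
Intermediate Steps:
$- t{\left(50 - 43 \right)} = - (50 - 43) = \left(-1\right) 7 = -7$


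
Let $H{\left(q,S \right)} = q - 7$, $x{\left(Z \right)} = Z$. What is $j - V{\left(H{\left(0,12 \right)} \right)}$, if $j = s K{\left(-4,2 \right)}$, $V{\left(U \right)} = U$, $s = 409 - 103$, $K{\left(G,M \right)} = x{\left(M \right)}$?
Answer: $619$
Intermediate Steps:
$H{\left(q,S \right)} = -7 + q$
$K{\left(G,M \right)} = M$
$s = 306$ ($s = 409 - 103 = 306$)
$j = 612$ ($j = 306 \cdot 2 = 612$)
$j - V{\left(H{\left(0,12 \right)} \right)} = 612 - \left(-7 + 0\right) = 612 - -7 = 612 + 7 = 619$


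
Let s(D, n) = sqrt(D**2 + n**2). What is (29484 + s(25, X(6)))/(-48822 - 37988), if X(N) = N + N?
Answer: -14742/43405 - sqrt(769)/86810 ≈ -0.33996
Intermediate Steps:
X(N) = 2*N
(29484 + s(25, X(6)))/(-48822 - 37988) = (29484 + sqrt(25**2 + (2*6)**2))/(-48822 - 37988) = (29484 + sqrt(625 + 12**2))/(-86810) = (29484 + sqrt(625 + 144))*(-1/86810) = (29484 + sqrt(769))*(-1/86810) = -14742/43405 - sqrt(769)/86810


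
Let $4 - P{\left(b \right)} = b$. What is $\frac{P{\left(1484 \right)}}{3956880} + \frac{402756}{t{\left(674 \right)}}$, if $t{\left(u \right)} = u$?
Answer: $\frac{19920702047}{33336714} \approx 597.56$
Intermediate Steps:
$P{\left(b \right)} = 4 - b$
$\frac{P{\left(1484 \right)}}{3956880} + \frac{402756}{t{\left(674 \right)}} = \frac{4 - 1484}{3956880} + \frac{402756}{674} = \left(4 - 1484\right) \frac{1}{3956880} + 402756 \cdot \frac{1}{674} = \left(-1480\right) \frac{1}{3956880} + \frac{201378}{337} = - \frac{37}{98922} + \frac{201378}{337} = \frac{19920702047}{33336714}$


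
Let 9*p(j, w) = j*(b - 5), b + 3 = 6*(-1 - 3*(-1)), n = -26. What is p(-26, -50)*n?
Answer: 2704/9 ≈ 300.44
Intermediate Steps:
b = 9 (b = -3 + 6*(-1 - 3*(-1)) = -3 + 6*(-1 + 3) = -3 + 6*2 = -3 + 12 = 9)
p(j, w) = 4*j/9 (p(j, w) = (j*(9 - 5))/9 = (j*4)/9 = (4*j)/9 = 4*j/9)
p(-26, -50)*n = ((4/9)*(-26))*(-26) = -104/9*(-26) = 2704/9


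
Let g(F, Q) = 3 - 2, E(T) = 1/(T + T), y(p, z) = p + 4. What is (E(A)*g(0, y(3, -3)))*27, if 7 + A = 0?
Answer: -27/14 ≈ -1.9286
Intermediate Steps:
A = -7 (A = -7 + 0 = -7)
y(p, z) = 4 + p
E(T) = 1/(2*T)
g(F, Q) = 1
(E(A)*g(0, y(3, -3)))*27 = (((½)/(-7))*1)*27 = (((½)*(-⅐))*1)*27 = -1/14*1*27 = -1/14*27 = -27/14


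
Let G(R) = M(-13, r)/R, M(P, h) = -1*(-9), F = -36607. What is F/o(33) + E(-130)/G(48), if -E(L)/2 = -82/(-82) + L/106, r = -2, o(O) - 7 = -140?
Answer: 1957195/7049 ≈ 277.66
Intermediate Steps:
o(O) = -133 (o(O) = 7 - 140 = -133)
M(P, h) = 9
G(R) = 9/R
E(L) = -2 - L/53 (E(L) = -2*(-82/(-82) + L/106) = -2*(-82*(-1/82) + L*(1/106)) = -2*(1 + L/106) = -2 - L/53)
F/o(33) + E(-130)/G(48) = -36607/(-133) + (-2 - 1/53*(-130))/((9/48)) = -36607*(-1/133) + (-2 + 130/53)/((9*(1/48))) = 36607/133 + 24/(53*(3/16)) = 36607/133 + (24/53)*(16/3) = 36607/133 + 128/53 = 1957195/7049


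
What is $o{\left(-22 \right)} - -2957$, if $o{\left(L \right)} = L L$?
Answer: $3441$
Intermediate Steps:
$o{\left(L \right)} = L^{2}$
$o{\left(-22 \right)} - -2957 = \left(-22\right)^{2} - -2957 = 484 + 2957 = 3441$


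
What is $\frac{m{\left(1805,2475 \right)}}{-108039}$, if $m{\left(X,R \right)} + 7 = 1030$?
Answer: $- \frac{341}{36013} \approx -0.0094688$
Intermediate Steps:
$m{\left(X,R \right)} = 1023$ ($m{\left(X,R \right)} = -7 + 1030 = 1023$)
$\frac{m{\left(1805,2475 \right)}}{-108039} = \frac{1023}{-108039} = 1023 \left(- \frac{1}{108039}\right) = - \frac{341}{36013}$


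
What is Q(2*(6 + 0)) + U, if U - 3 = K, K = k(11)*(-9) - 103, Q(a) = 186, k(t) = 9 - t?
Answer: 104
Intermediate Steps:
K = -85 (K = (9 - 1*11)*(-9) - 103 = (9 - 11)*(-9) - 103 = -2*(-9) - 103 = 18 - 103 = -85)
U = -82 (U = 3 - 85 = -82)
Q(2*(6 + 0)) + U = 186 - 82 = 104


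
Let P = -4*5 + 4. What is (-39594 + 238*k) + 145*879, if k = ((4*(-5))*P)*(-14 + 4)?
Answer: -673739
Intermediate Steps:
P = -16 (P = -20 + 4 = -16)
k = -3200 (k = ((4*(-5))*(-16))*(-14 + 4) = -20*(-16)*(-10) = 320*(-10) = -3200)
(-39594 + 238*k) + 145*879 = (-39594 + 238*(-3200)) + 145*879 = (-39594 - 761600) + 127455 = -801194 + 127455 = -673739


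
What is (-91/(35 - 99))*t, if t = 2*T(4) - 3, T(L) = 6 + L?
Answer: 1547/64 ≈ 24.172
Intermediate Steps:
t = 17 (t = 2*(6 + 4) - 3 = 2*10 - 3 = 20 - 3 = 17)
(-91/(35 - 99))*t = (-91/(35 - 99))*17 = (-91/(-64))*17 = -1/64*(-91)*17 = (91/64)*17 = 1547/64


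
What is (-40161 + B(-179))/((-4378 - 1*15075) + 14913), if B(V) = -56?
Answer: 40217/4540 ≈ 8.8584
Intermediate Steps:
(-40161 + B(-179))/((-4378 - 1*15075) + 14913) = (-40161 - 56)/((-4378 - 1*15075) + 14913) = -40217/((-4378 - 15075) + 14913) = -40217/(-19453 + 14913) = -40217/(-4540) = -40217*(-1/4540) = 40217/4540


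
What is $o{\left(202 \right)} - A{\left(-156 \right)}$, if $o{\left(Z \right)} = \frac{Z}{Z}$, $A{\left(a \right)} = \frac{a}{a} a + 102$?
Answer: $55$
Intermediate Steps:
$A{\left(a \right)} = 102 + a$ ($A{\left(a \right)} = 1 a + 102 = a + 102 = 102 + a$)
$o{\left(Z \right)} = 1$
$o{\left(202 \right)} - A{\left(-156 \right)} = 1 - \left(102 - 156\right) = 1 - -54 = 1 + 54 = 55$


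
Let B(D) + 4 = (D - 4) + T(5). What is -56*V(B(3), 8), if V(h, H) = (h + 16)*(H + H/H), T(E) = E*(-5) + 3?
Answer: 5544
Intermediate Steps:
T(E) = 3 - 5*E (T(E) = -5*E + 3 = 3 - 5*E)
B(D) = -30 + D (B(D) = -4 + ((D - 4) + (3 - 5*5)) = -4 + ((-4 + D) + (3 - 25)) = -4 + ((-4 + D) - 22) = -4 + (-26 + D) = -30 + D)
V(h, H) = (1 + H)*(16 + h) (V(h, H) = (16 + h)*(H + 1) = (16 + h)*(1 + H) = (1 + H)*(16 + h))
-56*V(B(3), 8) = -56*(16 + (-30 + 3) + 16*8 + 8*(-30 + 3)) = -56*(16 - 27 + 128 + 8*(-27)) = -56*(16 - 27 + 128 - 216) = -56*(-99) = 5544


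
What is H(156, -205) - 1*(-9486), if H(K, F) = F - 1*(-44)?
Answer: 9325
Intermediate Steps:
H(K, F) = 44 + F (H(K, F) = F + 44 = 44 + F)
H(156, -205) - 1*(-9486) = (44 - 205) - 1*(-9486) = -161 + 9486 = 9325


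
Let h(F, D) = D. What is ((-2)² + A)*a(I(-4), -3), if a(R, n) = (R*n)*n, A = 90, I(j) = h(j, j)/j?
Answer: 846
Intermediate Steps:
I(j) = 1 (I(j) = j/j = 1)
a(R, n) = R*n²
((-2)² + A)*a(I(-4), -3) = ((-2)² + 90)*(1*(-3)²) = (4 + 90)*(1*9) = 94*9 = 846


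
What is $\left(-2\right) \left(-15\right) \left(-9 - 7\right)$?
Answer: $-480$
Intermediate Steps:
$\left(-2\right) \left(-15\right) \left(-9 - 7\right) = 30 \left(-16\right) = -480$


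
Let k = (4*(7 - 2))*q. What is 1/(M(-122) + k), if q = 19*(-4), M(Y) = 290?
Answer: -1/1230 ≈ -0.00081301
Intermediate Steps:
q = -76
k = -1520 (k = (4*(7 - 2))*(-76) = (4*5)*(-76) = 20*(-76) = -1520)
1/(M(-122) + k) = 1/(290 - 1520) = 1/(-1230) = -1/1230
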